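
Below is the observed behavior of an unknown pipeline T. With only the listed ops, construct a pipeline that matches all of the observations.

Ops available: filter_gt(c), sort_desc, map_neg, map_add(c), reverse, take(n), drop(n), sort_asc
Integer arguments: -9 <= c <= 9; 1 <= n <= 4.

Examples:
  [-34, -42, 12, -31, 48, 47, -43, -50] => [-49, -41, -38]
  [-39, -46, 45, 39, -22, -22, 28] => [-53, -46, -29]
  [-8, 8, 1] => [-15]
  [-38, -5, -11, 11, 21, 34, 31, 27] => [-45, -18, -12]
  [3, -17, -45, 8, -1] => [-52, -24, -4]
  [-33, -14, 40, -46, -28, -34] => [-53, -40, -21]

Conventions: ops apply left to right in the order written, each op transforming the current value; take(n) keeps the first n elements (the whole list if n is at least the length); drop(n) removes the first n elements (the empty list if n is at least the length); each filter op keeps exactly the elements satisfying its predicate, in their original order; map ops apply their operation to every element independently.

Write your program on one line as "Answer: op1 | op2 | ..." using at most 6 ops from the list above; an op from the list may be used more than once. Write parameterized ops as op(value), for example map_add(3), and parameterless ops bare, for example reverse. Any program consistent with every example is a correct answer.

reverse | map_add(-7) | drop(2) | sort_asc | take(3)

Check, running the answer program on each example:
  [-34, -42, 12, -31, 48, 47, -43, -50] -> [-50, -43, 47, 48, -31, 12, -42, -34] -> [-57, -50, 40, 41, -38, 5, -49, -41] -> [40, 41, -38, 5, -49, -41] -> [-49, -41, -38, 5, 40, 41] -> [-49, -41, -38]
  [-39, -46, 45, 39, -22, -22, 28] -> [28, -22, -22, 39, 45, -46, -39] -> [21, -29, -29, 32, 38, -53, -46] -> [-29, 32, 38, -53, -46] -> [-53, -46, -29, 32, 38] -> [-53, -46, -29]
  [-8, 8, 1] -> [1, 8, -8] -> [-6, 1, -15] -> [-15] -> [-15] -> [-15]
  [-38, -5, -11, 11, 21, 34, 31, 27] -> [27, 31, 34, 21, 11, -11, -5, -38] -> [20, 24, 27, 14, 4, -18, -12, -45] -> [27, 14, 4, -18, -12, -45] -> [-45, -18, -12, 4, 14, 27] -> [-45, -18, -12]
  [3, -17, -45, 8, -1] -> [-1, 8, -45, -17, 3] -> [-8, 1, -52, -24, -4] -> [-52, -24, -4] -> [-52, -24, -4] -> [-52, -24, -4]
  [-33, -14, 40, -46, -28, -34] -> [-34, -28, -46, 40, -14, -33] -> [-41, -35, -53, 33, -21, -40] -> [-53, 33, -21, -40] -> [-53, -40, -21, 33] -> [-53, -40, -21]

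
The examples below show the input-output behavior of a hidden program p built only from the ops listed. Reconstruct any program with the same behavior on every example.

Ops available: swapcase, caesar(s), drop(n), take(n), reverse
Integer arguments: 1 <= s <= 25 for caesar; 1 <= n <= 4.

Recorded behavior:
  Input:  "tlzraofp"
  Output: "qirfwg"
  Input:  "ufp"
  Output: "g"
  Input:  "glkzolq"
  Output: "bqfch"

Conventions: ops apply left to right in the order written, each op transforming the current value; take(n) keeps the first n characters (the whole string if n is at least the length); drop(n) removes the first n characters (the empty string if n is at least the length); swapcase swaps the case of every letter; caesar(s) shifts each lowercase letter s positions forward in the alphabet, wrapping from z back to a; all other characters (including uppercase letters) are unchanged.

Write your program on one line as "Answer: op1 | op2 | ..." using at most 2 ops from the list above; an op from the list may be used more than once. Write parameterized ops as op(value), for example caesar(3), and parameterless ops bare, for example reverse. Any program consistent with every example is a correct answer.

drop(2) | caesar(17)

Check, running the answer program on each example:
  "tlzraofp" -> "zraofp" -> "qirfwg"
  "ufp" -> "p" -> "g"
  "glkzolq" -> "kzolq" -> "bqfch"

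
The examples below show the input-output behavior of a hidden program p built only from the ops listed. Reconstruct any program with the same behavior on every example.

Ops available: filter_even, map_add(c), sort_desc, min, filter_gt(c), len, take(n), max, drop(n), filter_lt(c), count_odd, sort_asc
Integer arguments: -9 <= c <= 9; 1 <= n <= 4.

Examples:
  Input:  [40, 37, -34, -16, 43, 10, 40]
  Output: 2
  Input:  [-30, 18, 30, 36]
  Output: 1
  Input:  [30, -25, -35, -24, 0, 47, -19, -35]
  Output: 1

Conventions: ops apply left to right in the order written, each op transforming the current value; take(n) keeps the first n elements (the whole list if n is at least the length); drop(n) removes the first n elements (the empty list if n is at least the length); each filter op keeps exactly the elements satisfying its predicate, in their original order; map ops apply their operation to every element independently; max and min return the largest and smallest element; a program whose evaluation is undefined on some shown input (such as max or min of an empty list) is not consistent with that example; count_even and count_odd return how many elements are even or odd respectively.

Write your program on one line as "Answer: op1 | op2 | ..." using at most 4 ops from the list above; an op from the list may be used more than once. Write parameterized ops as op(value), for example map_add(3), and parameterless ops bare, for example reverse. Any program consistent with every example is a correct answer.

filter_lt(-4) | map_add(-9) | count_odd

Check, running the answer program on each example:
  [40, 37, -34, -16, 43, 10, 40] -> [-34, -16] -> [-43, -25] -> 2
  [-30, 18, 30, 36] -> [-30] -> [-39] -> 1
  [30, -25, -35, -24, 0, 47, -19, -35] -> [-25, -35, -24, -19, -35] -> [-34, -44, -33, -28, -44] -> 1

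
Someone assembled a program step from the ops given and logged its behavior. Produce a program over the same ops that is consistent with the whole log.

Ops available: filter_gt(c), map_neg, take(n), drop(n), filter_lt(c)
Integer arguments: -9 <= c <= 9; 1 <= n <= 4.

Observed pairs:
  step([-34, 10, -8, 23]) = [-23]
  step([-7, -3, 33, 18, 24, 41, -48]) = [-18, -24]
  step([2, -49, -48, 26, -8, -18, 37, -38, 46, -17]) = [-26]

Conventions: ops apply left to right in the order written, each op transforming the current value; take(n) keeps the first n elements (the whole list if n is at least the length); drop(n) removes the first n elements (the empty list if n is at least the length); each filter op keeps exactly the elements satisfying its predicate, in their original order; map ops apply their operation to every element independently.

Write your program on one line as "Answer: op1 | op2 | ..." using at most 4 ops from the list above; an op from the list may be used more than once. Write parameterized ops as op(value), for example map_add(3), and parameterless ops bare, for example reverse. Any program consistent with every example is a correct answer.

drop(3) | map_neg | take(2) | filter_lt(5)

Check, running the answer program on each example:
  [-34, 10, -8, 23] -> [23] -> [-23] -> [-23] -> [-23]
  [-7, -3, 33, 18, 24, 41, -48] -> [18, 24, 41, -48] -> [-18, -24, -41, 48] -> [-18, -24] -> [-18, -24]
  [2, -49, -48, 26, -8, -18, 37, -38, 46, -17] -> [26, -8, -18, 37, -38, 46, -17] -> [-26, 8, 18, -37, 38, -46, 17] -> [-26, 8] -> [-26]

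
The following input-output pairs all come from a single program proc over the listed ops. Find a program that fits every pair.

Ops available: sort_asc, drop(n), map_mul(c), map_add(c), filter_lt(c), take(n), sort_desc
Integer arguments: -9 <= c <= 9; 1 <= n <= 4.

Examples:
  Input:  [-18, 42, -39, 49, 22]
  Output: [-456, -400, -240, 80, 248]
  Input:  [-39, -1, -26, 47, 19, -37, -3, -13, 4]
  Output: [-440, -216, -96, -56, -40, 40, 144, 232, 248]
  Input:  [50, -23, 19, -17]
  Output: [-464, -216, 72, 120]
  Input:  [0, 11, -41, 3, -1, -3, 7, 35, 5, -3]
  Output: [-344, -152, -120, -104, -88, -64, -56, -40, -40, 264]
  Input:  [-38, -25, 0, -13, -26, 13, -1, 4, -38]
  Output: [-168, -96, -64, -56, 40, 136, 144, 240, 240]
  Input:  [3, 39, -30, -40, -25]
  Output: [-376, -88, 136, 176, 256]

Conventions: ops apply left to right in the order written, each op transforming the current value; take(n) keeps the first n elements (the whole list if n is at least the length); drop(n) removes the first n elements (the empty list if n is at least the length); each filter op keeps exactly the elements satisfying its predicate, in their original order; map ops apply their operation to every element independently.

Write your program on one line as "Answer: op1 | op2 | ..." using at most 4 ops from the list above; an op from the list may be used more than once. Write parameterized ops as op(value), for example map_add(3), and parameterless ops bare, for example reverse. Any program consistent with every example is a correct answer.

map_add(8) | map_mul(-8) | sort_asc

Check, running the answer program on each example:
  [-18, 42, -39, 49, 22] -> [-10, 50, -31, 57, 30] -> [80, -400, 248, -456, -240] -> [-456, -400, -240, 80, 248]
  [-39, -1, -26, 47, 19, -37, -3, -13, 4] -> [-31, 7, -18, 55, 27, -29, 5, -5, 12] -> [248, -56, 144, -440, -216, 232, -40, 40, -96] -> [-440, -216, -96, -56, -40, 40, 144, 232, 248]
  [50, -23, 19, -17] -> [58, -15, 27, -9] -> [-464, 120, -216, 72] -> [-464, -216, 72, 120]
  [0, 11, -41, 3, -1, -3, 7, 35, 5, -3] -> [8, 19, -33, 11, 7, 5, 15, 43, 13, 5] -> [-64, -152, 264, -88, -56, -40, -120, -344, -104, -40] -> [-344, -152, -120, -104, -88, -64, -56, -40, -40, 264]
  [-38, -25, 0, -13, -26, 13, -1, 4, -38] -> [-30, -17, 8, -5, -18, 21, 7, 12, -30] -> [240, 136, -64, 40, 144, -168, -56, -96, 240] -> [-168, -96, -64, -56, 40, 136, 144, 240, 240]
  [3, 39, -30, -40, -25] -> [11, 47, -22, -32, -17] -> [-88, -376, 176, 256, 136] -> [-376, -88, 136, 176, 256]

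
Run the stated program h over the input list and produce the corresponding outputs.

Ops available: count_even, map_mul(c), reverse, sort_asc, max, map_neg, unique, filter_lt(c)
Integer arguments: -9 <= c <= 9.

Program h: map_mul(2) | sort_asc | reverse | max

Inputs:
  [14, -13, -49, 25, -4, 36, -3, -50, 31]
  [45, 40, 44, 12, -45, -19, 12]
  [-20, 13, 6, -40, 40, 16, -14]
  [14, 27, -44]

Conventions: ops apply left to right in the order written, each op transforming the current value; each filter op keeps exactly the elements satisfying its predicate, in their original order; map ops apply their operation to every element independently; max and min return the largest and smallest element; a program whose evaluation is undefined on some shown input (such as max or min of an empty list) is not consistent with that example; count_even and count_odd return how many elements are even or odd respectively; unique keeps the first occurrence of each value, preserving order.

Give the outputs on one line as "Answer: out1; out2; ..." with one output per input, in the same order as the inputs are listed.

72; 90; 80; 54

Execution, op by op:
  [14, -13, -49, 25, -4, 36, -3, -50, 31] -> [28, -26, -98, 50, -8, 72, -6, -100, 62] -> [-100, -98, -26, -8, -6, 28, 50, 62, 72] -> [72, 62, 50, 28, -6, -8, -26, -98, -100] -> 72
  [45, 40, 44, 12, -45, -19, 12] -> [90, 80, 88, 24, -90, -38, 24] -> [-90, -38, 24, 24, 80, 88, 90] -> [90, 88, 80, 24, 24, -38, -90] -> 90
  [-20, 13, 6, -40, 40, 16, -14] -> [-40, 26, 12, -80, 80, 32, -28] -> [-80, -40, -28, 12, 26, 32, 80] -> [80, 32, 26, 12, -28, -40, -80] -> 80
  [14, 27, -44] -> [28, 54, -88] -> [-88, 28, 54] -> [54, 28, -88] -> 54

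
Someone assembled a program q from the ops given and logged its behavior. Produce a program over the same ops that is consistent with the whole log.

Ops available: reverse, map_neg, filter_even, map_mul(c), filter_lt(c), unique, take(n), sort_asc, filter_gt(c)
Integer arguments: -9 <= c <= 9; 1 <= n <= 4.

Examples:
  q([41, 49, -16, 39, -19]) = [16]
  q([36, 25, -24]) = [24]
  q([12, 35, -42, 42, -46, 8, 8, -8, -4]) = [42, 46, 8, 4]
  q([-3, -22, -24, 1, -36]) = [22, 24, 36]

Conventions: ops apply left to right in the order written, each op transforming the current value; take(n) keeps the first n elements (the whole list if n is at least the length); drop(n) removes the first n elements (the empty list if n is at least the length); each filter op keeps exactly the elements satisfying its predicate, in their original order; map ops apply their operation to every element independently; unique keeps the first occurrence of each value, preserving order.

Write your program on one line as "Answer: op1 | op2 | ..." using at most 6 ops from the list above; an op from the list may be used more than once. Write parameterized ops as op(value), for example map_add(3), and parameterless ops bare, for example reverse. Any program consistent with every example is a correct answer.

filter_even | reverse | map_neg | filter_gt(-3) | reverse

Check, running the answer program on each example:
  [41, 49, -16, 39, -19] -> [-16] -> [-16] -> [16] -> [16] -> [16]
  [36, 25, -24] -> [36, -24] -> [-24, 36] -> [24, -36] -> [24] -> [24]
  [12, 35, -42, 42, -46, 8, 8, -8, -4] -> [12, -42, 42, -46, 8, 8, -8, -4] -> [-4, -8, 8, 8, -46, 42, -42, 12] -> [4, 8, -8, -8, 46, -42, 42, -12] -> [4, 8, 46, 42] -> [42, 46, 8, 4]
  [-3, -22, -24, 1, -36] -> [-22, -24, -36] -> [-36, -24, -22] -> [36, 24, 22] -> [36, 24, 22] -> [22, 24, 36]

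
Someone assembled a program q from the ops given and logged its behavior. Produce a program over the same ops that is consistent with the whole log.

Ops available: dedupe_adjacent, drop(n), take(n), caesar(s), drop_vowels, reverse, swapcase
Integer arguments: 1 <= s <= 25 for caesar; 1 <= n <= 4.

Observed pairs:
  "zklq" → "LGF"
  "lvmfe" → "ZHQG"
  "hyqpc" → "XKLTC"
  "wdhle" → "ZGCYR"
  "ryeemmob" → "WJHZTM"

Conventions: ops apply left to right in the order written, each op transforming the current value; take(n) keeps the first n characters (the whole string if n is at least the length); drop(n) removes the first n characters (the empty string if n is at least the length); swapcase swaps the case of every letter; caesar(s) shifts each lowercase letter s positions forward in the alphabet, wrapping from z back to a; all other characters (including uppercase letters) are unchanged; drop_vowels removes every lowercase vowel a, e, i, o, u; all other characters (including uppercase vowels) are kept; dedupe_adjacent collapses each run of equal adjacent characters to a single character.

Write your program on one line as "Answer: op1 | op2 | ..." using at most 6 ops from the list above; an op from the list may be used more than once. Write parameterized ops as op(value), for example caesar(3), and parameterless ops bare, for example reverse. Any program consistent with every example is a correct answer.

reverse | caesar(21) | drop_vowels | swapcase | dedupe_adjacent

Check, running the answer program on each example:
  "zklq" -> "qlkz" -> "lgfu" -> "lgf" -> "LGF" -> "LGF"
  "lvmfe" -> "efmvl" -> "zahqg" -> "zhqg" -> "ZHQG" -> "ZHQG"
  "hyqpc" -> "cpqyh" -> "xkltc" -> "xkltc" -> "XKLTC" -> "XKLTC"
  "wdhle" -> "elhdw" -> "zgcyr" -> "zgcyr" -> "ZGCYR" -> "ZGCYR"
  "ryeemmob" -> "bommeeyr" -> "wjhhzztm" -> "wjhhzztm" -> "WJHHZZTM" -> "WJHZTM"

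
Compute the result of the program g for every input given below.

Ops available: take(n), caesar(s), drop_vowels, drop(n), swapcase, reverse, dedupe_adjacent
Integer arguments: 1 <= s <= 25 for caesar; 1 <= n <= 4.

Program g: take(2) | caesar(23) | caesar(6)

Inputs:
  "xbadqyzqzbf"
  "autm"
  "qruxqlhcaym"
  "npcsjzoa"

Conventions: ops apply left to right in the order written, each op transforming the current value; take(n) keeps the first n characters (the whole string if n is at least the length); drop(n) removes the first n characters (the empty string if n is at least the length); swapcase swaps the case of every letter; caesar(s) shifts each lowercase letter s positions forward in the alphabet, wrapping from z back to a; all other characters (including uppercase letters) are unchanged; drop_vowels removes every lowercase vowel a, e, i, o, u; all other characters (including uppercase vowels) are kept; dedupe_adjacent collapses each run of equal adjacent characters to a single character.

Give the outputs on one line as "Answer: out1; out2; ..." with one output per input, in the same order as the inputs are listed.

"ae"; "dx"; "tu"; "qs"

Execution, op by op:
  "xbadqyzqzbf" -> "xb" -> "uy" -> "ae"
  "autm" -> "au" -> "xr" -> "dx"
  "qruxqlhcaym" -> "qr" -> "no" -> "tu"
  "npcsjzoa" -> "np" -> "km" -> "qs"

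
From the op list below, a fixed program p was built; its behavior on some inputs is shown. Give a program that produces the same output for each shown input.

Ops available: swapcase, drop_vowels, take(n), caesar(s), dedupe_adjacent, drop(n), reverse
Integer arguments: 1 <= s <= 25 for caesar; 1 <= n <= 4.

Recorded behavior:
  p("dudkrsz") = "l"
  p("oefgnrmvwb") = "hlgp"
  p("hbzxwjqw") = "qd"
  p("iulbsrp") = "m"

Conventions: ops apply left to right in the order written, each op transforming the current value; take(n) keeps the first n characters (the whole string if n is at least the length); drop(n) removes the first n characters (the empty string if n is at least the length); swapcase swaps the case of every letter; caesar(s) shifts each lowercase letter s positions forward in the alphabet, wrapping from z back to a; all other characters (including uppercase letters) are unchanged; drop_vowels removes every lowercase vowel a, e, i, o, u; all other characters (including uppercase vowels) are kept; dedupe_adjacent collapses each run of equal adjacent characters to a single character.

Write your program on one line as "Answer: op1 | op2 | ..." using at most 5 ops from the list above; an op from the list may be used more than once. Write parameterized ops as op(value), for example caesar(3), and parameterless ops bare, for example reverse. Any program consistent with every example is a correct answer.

caesar(20) | reverse | drop(2) | reverse | drop(4)

Check, running the answer program on each example:
  "dudkrsz" -> "xoxelmt" -> "tmlexox" -> "lexox" -> "xoxel" -> "l"
  "oefgnrmvwb" -> "iyzahlgpqv" -> "vqpglhazyi" -> "pglhazyi" -> "iyzahlgp" -> "hlgp"
  "hbzxwjqw" -> "bvtrqdkq" -> "qkdqrtvb" -> "dqrtvb" -> "bvtrqd" -> "qd"
  "iulbsrp" -> "cofvmlj" -> "jlmvfoc" -> "mvfoc" -> "cofvm" -> "m"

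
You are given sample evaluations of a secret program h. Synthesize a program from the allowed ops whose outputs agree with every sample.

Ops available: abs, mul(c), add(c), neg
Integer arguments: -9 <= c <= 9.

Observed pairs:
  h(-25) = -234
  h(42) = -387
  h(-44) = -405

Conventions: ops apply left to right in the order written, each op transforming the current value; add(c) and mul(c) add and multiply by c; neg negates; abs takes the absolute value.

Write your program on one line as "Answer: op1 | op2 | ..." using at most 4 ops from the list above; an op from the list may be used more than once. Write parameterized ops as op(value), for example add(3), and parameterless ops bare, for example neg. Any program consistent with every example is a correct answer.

abs | add(1) | neg | mul(9)

Check, running the answer program on each example:
  -25 -> 25 -> 26 -> -26 -> -234
  42 -> 42 -> 43 -> -43 -> -387
  -44 -> 44 -> 45 -> -45 -> -405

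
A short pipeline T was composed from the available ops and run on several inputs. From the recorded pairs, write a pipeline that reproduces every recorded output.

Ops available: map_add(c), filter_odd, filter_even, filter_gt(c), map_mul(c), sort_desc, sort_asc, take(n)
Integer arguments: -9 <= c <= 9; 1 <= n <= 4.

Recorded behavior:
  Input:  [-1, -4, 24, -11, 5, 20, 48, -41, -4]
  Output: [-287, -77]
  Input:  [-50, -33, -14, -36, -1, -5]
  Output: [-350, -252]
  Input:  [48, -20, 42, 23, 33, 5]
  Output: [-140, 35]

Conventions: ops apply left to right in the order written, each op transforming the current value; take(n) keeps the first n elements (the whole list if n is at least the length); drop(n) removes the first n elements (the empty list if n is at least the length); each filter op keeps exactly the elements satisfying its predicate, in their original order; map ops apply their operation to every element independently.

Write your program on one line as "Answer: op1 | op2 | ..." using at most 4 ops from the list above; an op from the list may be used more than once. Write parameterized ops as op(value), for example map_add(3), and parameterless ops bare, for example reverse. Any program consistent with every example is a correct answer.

sort_desc | map_mul(7) | sort_asc | take(2)

Check, running the answer program on each example:
  [-1, -4, 24, -11, 5, 20, 48, -41, -4] -> [48, 24, 20, 5, -1, -4, -4, -11, -41] -> [336, 168, 140, 35, -7, -28, -28, -77, -287] -> [-287, -77, -28, -28, -7, 35, 140, 168, 336] -> [-287, -77]
  [-50, -33, -14, -36, -1, -5] -> [-1, -5, -14, -33, -36, -50] -> [-7, -35, -98, -231, -252, -350] -> [-350, -252, -231, -98, -35, -7] -> [-350, -252]
  [48, -20, 42, 23, 33, 5] -> [48, 42, 33, 23, 5, -20] -> [336, 294, 231, 161, 35, -140] -> [-140, 35, 161, 231, 294, 336] -> [-140, 35]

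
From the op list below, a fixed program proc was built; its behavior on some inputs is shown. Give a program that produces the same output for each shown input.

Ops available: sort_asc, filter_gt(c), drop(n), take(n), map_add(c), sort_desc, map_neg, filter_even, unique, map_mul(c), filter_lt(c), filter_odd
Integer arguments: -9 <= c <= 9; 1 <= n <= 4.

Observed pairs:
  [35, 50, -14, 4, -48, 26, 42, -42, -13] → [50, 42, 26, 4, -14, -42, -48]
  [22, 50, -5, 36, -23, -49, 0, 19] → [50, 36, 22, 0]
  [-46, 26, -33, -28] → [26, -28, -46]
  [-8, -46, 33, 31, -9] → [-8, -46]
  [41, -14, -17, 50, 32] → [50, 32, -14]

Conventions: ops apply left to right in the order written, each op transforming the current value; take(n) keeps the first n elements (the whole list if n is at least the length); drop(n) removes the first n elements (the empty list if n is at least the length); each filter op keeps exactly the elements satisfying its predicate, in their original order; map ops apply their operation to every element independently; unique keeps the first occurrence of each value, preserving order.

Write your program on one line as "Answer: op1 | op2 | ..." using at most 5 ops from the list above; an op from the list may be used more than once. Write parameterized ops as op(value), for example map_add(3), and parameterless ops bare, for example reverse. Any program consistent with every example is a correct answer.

map_neg | sort_asc | filter_even | map_neg

Check, running the answer program on each example:
  [35, 50, -14, 4, -48, 26, 42, -42, -13] -> [-35, -50, 14, -4, 48, -26, -42, 42, 13] -> [-50, -42, -35, -26, -4, 13, 14, 42, 48] -> [-50, -42, -26, -4, 14, 42, 48] -> [50, 42, 26, 4, -14, -42, -48]
  [22, 50, -5, 36, -23, -49, 0, 19] -> [-22, -50, 5, -36, 23, 49, 0, -19] -> [-50, -36, -22, -19, 0, 5, 23, 49] -> [-50, -36, -22, 0] -> [50, 36, 22, 0]
  [-46, 26, -33, -28] -> [46, -26, 33, 28] -> [-26, 28, 33, 46] -> [-26, 28, 46] -> [26, -28, -46]
  [-8, -46, 33, 31, -9] -> [8, 46, -33, -31, 9] -> [-33, -31, 8, 9, 46] -> [8, 46] -> [-8, -46]
  [41, -14, -17, 50, 32] -> [-41, 14, 17, -50, -32] -> [-50, -41, -32, 14, 17] -> [-50, -32, 14] -> [50, 32, -14]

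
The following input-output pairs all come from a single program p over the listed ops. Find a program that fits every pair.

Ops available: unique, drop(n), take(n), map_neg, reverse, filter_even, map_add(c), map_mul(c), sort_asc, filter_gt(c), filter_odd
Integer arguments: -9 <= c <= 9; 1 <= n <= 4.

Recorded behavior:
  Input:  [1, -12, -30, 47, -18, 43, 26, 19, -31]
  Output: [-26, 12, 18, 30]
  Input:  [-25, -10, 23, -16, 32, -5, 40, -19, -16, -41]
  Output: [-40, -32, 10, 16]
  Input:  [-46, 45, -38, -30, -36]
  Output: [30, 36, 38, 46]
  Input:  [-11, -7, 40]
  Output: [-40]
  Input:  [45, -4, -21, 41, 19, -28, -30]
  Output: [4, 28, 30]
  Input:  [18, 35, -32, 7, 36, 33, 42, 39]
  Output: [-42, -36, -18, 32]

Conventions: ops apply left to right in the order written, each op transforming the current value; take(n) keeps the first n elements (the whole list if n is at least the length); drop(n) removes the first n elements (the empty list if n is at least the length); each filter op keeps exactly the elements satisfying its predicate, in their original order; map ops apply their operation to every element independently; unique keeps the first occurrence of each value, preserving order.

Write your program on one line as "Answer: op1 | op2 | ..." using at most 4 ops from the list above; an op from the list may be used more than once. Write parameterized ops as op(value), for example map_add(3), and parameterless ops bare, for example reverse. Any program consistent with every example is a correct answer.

filter_even | map_neg | unique | sort_asc

Check, running the answer program on each example:
  [1, -12, -30, 47, -18, 43, 26, 19, -31] -> [-12, -30, -18, 26] -> [12, 30, 18, -26] -> [12, 30, 18, -26] -> [-26, 12, 18, 30]
  [-25, -10, 23, -16, 32, -5, 40, -19, -16, -41] -> [-10, -16, 32, 40, -16] -> [10, 16, -32, -40, 16] -> [10, 16, -32, -40] -> [-40, -32, 10, 16]
  [-46, 45, -38, -30, -36] -> [-46, -38, -30, -36] -> [46, 38, 30, 36] -> [46, 38, 30, 36] -> [30, 36, 38, 46]
  [-11, -7, 40] -> [40] -> [-40] -> [-40] -> [-40]
  [45, -4, -21, 41, 19, -28, -30] -> [-4, -28, -30] -> [4, 28, 30] -> [4, 28, 30] -> [4, 28, 30]
  [18, 35, -32, 7, 36, 33, 42, 39] -> [18, -32, 36, 42] -> [-18, 32, -36, -42] -> [-18, 32, -36, -42] -> [-42, -36, -18, 32]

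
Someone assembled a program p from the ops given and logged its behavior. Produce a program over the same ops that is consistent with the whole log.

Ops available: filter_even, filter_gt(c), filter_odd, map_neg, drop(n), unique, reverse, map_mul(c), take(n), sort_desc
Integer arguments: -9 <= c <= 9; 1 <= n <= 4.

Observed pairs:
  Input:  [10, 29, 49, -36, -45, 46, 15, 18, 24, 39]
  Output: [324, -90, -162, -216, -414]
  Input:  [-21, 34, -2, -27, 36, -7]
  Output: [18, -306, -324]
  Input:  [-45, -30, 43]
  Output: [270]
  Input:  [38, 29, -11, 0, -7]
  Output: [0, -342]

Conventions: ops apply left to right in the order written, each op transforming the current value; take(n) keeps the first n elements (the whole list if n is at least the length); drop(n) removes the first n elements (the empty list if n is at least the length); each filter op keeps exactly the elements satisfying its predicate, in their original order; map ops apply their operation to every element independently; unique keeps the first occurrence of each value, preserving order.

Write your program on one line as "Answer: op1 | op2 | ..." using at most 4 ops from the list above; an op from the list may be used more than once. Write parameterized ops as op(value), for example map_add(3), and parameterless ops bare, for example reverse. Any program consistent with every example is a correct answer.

map_mul(9) | map_neg | sort_desc | filter_even

Check, running the answer program on each example:
  [10, 29, 49, -36, -45, 46, 15, 18, 24, 39] -> [90, 261, 441, -324, -405, 414, 135, 162, 216, 351] -> [-90, -261, -441, 324, 405, -414, -135, -162, -216, -351] -> [405, 324, -90, -135, -162, -216, -261, -351, -414, -441] -> [324, -90, -162, -216, -414]
  [-21, 34, -2, -27, 36, -7] -> [-189, 306, -18, -243, 324, -63] -> [189, -306, 18, 243, -324, 63] -> [243, 189, 63, 18, -306, -324] -> [18, -306, -324]
  [-45, -30, 43] -> [-405, -270, 387] -> [405, 270, -387] -> [405, 270, -387] -> [270]
  [38, 29, -11, 0, -7] -> [342, 261, -99, 0, -63] -> [-342, -261, 99, 0, 63] -> [99, 63, 0, -261, -342] -> [0, -342]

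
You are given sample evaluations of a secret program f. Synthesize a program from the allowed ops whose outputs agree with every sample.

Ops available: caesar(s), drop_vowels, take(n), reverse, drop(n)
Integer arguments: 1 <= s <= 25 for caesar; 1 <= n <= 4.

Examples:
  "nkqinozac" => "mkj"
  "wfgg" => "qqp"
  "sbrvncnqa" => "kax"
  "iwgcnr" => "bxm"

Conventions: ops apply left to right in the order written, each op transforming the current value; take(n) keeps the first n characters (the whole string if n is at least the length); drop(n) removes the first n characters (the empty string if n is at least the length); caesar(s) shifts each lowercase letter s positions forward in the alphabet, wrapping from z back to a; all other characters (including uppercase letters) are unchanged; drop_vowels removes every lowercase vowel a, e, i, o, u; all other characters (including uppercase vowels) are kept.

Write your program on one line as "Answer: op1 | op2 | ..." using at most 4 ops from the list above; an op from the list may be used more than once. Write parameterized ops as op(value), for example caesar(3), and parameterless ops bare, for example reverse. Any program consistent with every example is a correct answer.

reverse | caesar(10) | take(3)

Check, running the answer program on each example:
  "nkqinozac" -> "cazoniqkn" -> "mkjyxsaux" -> "mkj"
  "wfgg" -> "ggfw" -> "qqpg" -> "qqp"
  "sbrvncnqa" -> "aqncnvrbs" -> "kaxmxfblc" -> "kax"
  "iwgcnr" -> "rncgwi" -> "bxmqgs" -> "bxm"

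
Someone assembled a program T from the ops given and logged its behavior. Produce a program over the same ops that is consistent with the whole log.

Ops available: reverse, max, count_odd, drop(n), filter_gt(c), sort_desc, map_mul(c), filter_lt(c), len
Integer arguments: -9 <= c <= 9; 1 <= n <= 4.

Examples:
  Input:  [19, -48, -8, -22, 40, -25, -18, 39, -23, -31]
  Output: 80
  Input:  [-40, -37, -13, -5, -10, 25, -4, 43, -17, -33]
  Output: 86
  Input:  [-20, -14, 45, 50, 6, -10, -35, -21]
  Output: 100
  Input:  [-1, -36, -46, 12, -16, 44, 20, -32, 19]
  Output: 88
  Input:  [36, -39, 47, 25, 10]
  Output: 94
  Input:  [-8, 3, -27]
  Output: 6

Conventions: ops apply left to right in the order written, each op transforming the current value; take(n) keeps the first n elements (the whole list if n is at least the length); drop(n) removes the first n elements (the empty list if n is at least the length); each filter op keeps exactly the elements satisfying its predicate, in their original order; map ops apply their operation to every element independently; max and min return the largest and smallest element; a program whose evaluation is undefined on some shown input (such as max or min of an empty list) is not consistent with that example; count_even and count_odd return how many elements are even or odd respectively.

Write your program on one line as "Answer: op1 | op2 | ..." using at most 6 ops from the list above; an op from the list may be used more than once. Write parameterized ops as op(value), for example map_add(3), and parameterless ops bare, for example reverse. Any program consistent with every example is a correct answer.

reverse | map_mul(-2) | map_mul(-1) | reverse | max

Check, running the answer program on each example:
  [19, -48, -8, -22, 40, -25, -18, 39, -23, -31] -> [-31, -23, 39, -18, -25, 40, -22, -8, -48, 19] -> [62, 46, -78, 36, 50, -80, 44, 16, 96, -38] -> [-62, -46, 78, -36, -50, 80, -44, -16, -96, 38] -> [38, -96, -16, -44, 80, -50, -36, 78, -46, -62] -> 80
  [-40, -37, -13, -5, -10, 25, -4, 43, -17, -33] -> [-33, -17, 43, -4, 25, -10, -5, -13, -37, -40] -> [66, 34, -86, 8, -50, 20, 10, 26, 74, 80] -> [-66, -34, 86, -8, 50, -20, -10, -26, -74, -80] -> [-80, -74, -26, -10, -20, 50, -8, 86, -34, -66] -> 86
  [-20, -14, 45, 50, 6, -10, -35, -21] -> [-21, -35, -10, 6, 50, 45, -14, -20] -> [42, 70, 20, -12, -100, -90, 28, 40] -> [-42, -70, -20, 12, 100, 90, -28, -40] -> [-40, -28, 90, 100, 12, -20, -70, -42] -> 100
  [-1, -36, -46, 12, -16, 44, 20, -32, 19] -> [19, -32, 20, 44, -16, 12, -46, -36, -1] -> [-38, 64, -40, -88, 32, -24, 92, 72, 2] -> [38, -64, 40, 88, -32, 24, -92, -72, -2] -> [-2, -72, -92, 24, -32, 88, 40, -64, 38] -> 88
  [36, -39, 47, 25, 10] -> [10, 25, 47, -39, 36] -> [-20, -50, -94, 78, -72] -> [20, 50, 94, -78, 72] -> [72, -78, 94, 50, 20] -> 94
  [-8, 3, -27] -> [-27, 3, -8] -> [54, -6, 16] -> [-54, 6, -16] -> [-16, 6, -54] -> 6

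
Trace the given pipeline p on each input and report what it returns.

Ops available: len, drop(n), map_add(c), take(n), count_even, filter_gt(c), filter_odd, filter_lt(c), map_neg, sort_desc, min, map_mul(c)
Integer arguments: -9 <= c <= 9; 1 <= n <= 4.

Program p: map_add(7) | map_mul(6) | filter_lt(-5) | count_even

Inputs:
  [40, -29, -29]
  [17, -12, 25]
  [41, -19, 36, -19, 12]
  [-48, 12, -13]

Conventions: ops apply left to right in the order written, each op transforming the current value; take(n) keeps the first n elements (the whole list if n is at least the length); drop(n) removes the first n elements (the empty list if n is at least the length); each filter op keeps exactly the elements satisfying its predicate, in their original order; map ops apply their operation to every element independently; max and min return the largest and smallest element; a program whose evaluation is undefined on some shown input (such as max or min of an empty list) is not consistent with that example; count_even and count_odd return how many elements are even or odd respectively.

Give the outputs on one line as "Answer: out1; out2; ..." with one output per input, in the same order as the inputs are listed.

Execution, op by op:
  [40, -29, -29] -> [47, -22, -22] -> [282, -132, -132] -> [-132, -132] -> 2
  [17, -12, 25] -> [24, -5, 32] -> [144, -30, 192] -> [-30] -> 1
  [41, -19, 36, -19, 12] -> [48, -12, 43, -12, 19] -> [288, -72, 258, -72, 114] -> [-72, -72] -> 2
  [-48, 12, -13] -> [-41, 19, -6] -> [-246, 114, -36] -> [-246, -36] -> 2

2; 1; 2; 2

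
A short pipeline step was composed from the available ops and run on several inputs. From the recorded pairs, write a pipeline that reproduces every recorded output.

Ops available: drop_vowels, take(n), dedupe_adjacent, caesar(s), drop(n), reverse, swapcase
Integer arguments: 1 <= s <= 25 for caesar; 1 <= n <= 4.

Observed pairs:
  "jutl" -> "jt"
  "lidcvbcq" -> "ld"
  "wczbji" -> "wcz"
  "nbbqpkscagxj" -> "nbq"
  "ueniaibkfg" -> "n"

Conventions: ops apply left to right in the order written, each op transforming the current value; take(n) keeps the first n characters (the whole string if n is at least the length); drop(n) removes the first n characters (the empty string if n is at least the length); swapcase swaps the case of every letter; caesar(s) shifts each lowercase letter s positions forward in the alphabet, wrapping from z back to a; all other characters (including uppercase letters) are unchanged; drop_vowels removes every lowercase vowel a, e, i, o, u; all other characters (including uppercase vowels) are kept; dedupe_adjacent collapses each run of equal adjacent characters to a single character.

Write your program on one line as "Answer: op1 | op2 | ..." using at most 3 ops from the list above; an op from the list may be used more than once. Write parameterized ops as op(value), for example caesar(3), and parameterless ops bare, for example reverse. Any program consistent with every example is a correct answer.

dedupe_adjacent | take(3) | drop_vowels

Check, running the answer program on each example:
  "jutl" -> "jutl" -> "jut" -> "jt"
  "lidcvbcq" -> "lidcvbcq" -> "lid" -> "ld"
  "wczbji" -> "wczbji" -> "wcz" -> "wcz"
  "nbbqpkscagxj" -> "nbqpkscagxj" -> "nbq" -> "nbq"
  "ueniaibkfg" -> "ueniaibkfg" -> "uen" -> "n"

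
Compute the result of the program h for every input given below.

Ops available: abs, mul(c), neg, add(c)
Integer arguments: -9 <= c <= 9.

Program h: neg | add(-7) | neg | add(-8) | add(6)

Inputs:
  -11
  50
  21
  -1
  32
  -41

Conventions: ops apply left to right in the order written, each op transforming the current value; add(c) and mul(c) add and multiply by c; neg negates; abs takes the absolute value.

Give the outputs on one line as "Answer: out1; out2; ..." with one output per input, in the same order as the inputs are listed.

-6; 55; 26; 4; 37; -36

Execution, op by op:
  -11 -> 11 -> 4 -> -4 -> -12 -> -6
  50 -> -50 -> -57 -> 57 -> 49 -> 55
  21 -> -21 -> -28 -> 28 -> 20 -> 26
  -1 -> 1 -> -6 -> 6 -> -2 -> 4
  32 -> -32 -> -39 -> 39 -> 31 -> 37
  -41 -> 41 -> 34 -> -34 -> -42 -> -36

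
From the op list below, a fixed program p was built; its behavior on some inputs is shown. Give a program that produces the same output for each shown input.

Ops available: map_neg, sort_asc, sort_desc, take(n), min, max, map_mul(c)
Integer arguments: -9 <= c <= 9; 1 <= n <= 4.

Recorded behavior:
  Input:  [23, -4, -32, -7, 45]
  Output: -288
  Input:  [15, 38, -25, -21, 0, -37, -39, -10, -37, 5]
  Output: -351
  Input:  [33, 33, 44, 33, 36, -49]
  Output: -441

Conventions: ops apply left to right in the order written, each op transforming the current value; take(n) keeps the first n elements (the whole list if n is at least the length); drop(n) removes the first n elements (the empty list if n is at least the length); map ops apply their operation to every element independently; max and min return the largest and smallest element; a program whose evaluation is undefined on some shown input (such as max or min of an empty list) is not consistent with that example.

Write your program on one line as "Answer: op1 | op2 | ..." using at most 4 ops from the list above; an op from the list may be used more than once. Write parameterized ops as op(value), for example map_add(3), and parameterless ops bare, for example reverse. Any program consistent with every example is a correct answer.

map_neg | sort_asc | map_mul(-9) | min

Check, running the answer program on each example:
  [23, -4, -32, -7, 45] -> [-23, 4, 32, 7, -45] -> [-45, -23, 4, 7, 32] -> [405, 207, -36, -63, -288] -> -288
  [15, 38, -25, -21, 0, -37, -39, -10, -37, 5] -> [-15, -38, 25, 21, 0, 37, 39, 10, 37, -5] -> [-38, -15, -5, 0, 10, 21, 25, 37, 37, 39] -> [342, 135, 45, 0, -90, -189, -225, -333, -333, -351] -> -351
  [33, 33, 44, 33, 36, -49] -> [-33, -33, -44, -33, -36, 49] -> [-44, -36, -33, -33, -33, 49] -> [396, 324, 297, 297, 297, -441] -> -441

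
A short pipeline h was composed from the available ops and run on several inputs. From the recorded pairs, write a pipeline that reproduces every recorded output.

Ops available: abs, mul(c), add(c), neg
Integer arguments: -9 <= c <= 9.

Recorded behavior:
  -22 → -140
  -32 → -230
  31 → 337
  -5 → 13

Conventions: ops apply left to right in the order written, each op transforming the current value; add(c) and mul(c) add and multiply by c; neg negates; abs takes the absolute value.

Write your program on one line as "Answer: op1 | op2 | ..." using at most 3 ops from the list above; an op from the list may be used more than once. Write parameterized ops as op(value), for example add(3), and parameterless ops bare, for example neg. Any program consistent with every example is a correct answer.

add(6) | mul(9) | add(4)

Check, running the answer program on each example:
  -22 -> -16 -> -144 -> -140
  -32 -> -26 -> -234 -> -230
  31 -> 37 -> 333 -> 337
  -5 -> 1 -> 9 -> 13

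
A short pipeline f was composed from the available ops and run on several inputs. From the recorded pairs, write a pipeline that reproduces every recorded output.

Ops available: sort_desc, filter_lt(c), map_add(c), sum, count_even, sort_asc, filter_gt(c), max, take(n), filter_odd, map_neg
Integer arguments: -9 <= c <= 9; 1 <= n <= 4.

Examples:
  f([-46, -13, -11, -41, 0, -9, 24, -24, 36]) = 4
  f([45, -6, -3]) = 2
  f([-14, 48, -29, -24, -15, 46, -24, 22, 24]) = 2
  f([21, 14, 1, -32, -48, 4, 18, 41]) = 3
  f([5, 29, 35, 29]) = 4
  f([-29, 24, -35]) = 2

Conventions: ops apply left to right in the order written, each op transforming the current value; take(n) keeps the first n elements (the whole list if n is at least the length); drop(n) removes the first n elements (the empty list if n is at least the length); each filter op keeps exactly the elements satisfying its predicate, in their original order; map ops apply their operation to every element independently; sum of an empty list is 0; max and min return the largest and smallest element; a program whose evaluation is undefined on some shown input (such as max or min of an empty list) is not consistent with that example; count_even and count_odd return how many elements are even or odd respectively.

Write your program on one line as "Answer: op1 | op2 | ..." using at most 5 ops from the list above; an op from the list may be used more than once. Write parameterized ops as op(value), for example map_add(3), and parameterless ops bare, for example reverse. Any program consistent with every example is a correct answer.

filter_odd | map_add(-5) | map_add(4) | count_even

Check, running the answer program on each example:
  [-46, -13, -11, -41, 0, -9, 24, -24, 36] -> [-13, -11, -41, -9] -> [-18, -16, -46, -14] -> [-14, -12, -42, -10] -> 4
  [45, -6, -3] -> [45, -3] -> [40, -8] -> [44, -4] -> 2
  [-14, 48, -29, -24, -15, 46, -24, 22, 24] -> [-29, -15] -> [-34, -20] -> [-30, -16] -> 2
  [21, 14, 1, -32, -48, 4, 18, 41] -> [21, 1, 41] -> [16, -4, 36] -> [20, 0, 40] -> 3
  [5, 29, 35, 29] -> [5, 29, 35, 29] -> [0, 24, 30, 24] -> [4, 28, 34, 28] -> 4
  [-29, 24, -35] -> [-29, -35] -> [-34, -40] -> [-30, -36] -> 2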